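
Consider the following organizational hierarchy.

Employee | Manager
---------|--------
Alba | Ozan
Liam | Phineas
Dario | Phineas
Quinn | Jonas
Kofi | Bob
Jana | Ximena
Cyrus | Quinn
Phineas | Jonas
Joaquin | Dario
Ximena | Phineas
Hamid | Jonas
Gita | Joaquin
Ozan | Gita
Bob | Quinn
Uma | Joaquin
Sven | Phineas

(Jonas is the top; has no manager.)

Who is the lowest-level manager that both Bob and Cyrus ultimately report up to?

Bob's chain of managers is Quinn, Jonas. Cyrus's chain of managers is Quinn, Jonas. The first manager that appears in both chains is Quinn.

Quinn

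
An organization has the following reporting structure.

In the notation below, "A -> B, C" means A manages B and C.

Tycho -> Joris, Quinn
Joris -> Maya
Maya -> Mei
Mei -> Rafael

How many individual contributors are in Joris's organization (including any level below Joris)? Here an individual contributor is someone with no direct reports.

The only person in Joris's organization with no one reporting to them is Rafael. That is 1.

1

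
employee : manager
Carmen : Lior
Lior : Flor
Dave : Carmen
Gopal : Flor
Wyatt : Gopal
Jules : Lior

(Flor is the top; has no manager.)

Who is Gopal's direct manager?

Flor

Gopal reports directly to Flor.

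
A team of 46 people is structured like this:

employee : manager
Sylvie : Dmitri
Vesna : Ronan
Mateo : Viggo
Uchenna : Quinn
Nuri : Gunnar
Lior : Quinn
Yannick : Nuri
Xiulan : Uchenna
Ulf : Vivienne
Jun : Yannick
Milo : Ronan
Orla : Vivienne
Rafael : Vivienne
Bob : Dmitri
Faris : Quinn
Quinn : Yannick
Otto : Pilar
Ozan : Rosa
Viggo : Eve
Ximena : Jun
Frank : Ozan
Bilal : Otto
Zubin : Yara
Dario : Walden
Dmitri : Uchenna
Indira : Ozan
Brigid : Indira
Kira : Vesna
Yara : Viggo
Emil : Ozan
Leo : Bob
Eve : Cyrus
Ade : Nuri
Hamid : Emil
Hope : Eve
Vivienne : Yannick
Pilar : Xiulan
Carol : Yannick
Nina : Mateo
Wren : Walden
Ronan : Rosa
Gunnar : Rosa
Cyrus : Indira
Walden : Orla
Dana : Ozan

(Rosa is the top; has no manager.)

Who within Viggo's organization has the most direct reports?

Direct-report counts within Viggo's organization: Viggo has 2; Mateo has 1; Yara has 1. The largest is 2, held by Viggo.

Viggo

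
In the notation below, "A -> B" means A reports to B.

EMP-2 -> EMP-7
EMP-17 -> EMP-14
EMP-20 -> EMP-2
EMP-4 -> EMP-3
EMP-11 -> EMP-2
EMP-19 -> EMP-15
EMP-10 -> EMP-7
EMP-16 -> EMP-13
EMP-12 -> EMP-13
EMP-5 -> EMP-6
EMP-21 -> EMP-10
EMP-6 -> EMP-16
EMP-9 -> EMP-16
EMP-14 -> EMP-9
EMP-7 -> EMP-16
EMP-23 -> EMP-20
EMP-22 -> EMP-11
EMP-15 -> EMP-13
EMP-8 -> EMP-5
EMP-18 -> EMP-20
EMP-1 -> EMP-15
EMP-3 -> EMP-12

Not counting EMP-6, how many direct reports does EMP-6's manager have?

2

EMP-6 reports to EMP-16. EMP-16's other direct reports are EMP-7, EMP-9 — 2 peers.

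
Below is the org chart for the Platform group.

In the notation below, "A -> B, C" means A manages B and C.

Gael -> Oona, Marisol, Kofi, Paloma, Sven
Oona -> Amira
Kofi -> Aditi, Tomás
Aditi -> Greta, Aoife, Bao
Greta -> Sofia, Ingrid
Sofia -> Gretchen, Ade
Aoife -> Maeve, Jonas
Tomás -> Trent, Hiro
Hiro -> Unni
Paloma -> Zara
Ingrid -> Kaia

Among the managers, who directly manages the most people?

Direct-report counts: Gael has 5; Paloma has 1; Kofi has 2; Tomás has 2; Hiro has 1; Aditi has 3; Aoife has 2; Greta has 2; Ingrid has 1; Sofia has 2; Oona has 1. The largest is 5, held by Gael.

Gael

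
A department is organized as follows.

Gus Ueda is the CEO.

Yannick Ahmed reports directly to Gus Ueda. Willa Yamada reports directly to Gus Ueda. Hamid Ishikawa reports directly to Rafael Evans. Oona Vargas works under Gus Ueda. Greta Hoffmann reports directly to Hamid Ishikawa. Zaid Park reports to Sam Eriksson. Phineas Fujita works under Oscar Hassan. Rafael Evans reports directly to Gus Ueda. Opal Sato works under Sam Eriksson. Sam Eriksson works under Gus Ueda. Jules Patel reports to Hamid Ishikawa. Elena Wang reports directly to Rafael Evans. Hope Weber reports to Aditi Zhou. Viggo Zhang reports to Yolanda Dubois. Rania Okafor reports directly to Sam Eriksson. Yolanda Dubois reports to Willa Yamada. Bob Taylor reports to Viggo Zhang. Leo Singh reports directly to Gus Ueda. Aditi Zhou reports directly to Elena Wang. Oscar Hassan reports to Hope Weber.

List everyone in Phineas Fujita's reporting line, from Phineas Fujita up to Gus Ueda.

Phineas Fujita -> Oscar Hassan -> Hope Weber -> Aditi Zhou -> Elena Wang -> Rafael Evans -> Gus Ueda

Phineas Fujita reports to Oscar Hassan. Oscar Hassan reports to Hope Weber. Hope Weber reports to Aditi Zhou. Aditi Zhou reports to Elena Wang. Elena Wang reports to Rafael Evans. Rafael Evans reports to Gus Ueda. Gus Ueda is at the top.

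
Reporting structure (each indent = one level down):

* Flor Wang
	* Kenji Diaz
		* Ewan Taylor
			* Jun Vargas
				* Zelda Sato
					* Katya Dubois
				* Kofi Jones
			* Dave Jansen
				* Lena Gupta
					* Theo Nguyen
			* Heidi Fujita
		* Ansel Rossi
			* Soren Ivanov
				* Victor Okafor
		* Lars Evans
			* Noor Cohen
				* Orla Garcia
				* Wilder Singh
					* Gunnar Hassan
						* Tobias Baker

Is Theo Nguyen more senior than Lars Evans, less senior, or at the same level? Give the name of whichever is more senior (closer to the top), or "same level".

Lars Evans

Theo Nguyen is 5 levels below Flor Wang; Lars Evans is 2. Lars Evans is higher.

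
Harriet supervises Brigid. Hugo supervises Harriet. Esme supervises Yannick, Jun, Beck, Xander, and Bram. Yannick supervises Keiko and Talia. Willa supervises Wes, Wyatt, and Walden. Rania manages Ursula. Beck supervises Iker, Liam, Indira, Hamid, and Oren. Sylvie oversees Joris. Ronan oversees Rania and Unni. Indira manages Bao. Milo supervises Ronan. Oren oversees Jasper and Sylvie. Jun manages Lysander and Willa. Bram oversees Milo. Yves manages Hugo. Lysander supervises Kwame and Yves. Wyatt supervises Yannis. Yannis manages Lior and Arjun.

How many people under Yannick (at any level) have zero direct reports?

2

The people in Yannick's organization with no one reporting to them are Talia, Keiko. That is 2.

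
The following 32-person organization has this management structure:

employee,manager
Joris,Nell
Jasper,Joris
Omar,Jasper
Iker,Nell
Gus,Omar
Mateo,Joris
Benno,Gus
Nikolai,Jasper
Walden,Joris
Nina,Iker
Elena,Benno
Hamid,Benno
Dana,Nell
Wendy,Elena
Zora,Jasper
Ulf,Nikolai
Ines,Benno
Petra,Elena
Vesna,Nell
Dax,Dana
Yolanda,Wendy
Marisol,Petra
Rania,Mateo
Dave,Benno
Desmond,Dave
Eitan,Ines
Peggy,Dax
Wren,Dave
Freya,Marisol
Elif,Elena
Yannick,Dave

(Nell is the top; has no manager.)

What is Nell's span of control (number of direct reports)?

Nell directly manages Joris, Iker, Dana, Vesna. That is 4 direct reports.

4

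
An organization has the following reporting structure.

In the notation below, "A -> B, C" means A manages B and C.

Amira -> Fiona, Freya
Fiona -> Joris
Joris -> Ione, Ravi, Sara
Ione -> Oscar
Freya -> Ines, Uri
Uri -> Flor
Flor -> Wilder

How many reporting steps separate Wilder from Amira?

Chain from Wilder up to Amira: Wilder → Flor → Uri → Freya → Amira. That is 4 steps up, so Wilder is 4 levels below Amira.

4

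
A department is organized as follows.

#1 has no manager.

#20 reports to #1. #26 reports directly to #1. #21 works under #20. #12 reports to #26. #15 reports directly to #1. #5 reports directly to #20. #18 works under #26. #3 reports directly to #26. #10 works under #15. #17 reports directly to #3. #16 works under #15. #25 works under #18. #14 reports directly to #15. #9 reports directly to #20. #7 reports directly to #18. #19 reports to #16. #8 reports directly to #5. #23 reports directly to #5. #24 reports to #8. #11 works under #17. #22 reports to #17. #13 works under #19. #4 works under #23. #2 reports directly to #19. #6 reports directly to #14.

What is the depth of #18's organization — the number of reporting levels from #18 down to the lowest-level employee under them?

1

The longest chain under #18 runs #18 → #7, which is 1 level below #18.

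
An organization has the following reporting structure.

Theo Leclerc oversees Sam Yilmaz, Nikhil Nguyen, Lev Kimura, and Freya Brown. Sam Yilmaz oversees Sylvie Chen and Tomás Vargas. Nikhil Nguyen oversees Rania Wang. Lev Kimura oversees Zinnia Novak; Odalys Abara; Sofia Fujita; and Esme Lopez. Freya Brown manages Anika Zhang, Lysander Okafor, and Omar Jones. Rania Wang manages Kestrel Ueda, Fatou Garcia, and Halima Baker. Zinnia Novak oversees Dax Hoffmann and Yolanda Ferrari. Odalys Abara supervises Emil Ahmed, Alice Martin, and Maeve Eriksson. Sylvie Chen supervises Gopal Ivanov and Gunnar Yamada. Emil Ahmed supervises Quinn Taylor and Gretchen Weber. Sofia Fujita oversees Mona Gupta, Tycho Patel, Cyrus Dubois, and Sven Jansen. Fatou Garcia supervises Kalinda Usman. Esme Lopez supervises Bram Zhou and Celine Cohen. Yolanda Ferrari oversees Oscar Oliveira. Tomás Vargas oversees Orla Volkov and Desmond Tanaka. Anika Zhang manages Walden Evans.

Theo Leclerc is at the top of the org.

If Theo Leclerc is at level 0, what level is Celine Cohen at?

3

Chain from Celine Cohen up to Theo Leclerc: Celine Cohen → Esme Lopez → Lev Kimura → Theo Leclerc. That is 3 steps up, so Celine Cohen is 3 levels below Theo Leclerc.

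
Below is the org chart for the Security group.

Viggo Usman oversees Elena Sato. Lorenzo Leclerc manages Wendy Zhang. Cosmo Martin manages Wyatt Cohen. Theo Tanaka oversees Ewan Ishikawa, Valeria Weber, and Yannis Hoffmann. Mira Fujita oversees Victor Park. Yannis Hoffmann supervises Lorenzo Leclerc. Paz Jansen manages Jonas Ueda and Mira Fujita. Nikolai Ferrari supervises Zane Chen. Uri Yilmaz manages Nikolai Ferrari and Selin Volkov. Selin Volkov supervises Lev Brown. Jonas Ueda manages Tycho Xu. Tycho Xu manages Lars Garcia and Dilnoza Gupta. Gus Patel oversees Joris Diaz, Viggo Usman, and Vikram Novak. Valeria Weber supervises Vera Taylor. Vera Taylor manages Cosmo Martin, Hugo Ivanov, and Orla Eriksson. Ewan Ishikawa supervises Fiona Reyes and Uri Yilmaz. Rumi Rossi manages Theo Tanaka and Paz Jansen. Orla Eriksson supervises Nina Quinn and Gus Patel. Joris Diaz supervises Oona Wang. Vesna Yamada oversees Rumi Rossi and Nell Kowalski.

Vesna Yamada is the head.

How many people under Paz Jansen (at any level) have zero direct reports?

The people in Paz Jansen's organization with no one reporting to them are Victor Park, Dilnoza Gupta, Lars Garcia. That is 3.

3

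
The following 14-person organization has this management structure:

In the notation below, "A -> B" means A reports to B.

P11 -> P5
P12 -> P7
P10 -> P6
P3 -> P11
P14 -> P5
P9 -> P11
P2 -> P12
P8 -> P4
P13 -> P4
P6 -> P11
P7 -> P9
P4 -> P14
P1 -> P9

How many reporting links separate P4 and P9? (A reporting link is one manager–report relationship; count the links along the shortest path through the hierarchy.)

4

P4 is 2 levels below P5, and P9 is 2 levels below P5 (their lowest common manager). The shortest path runs up from P4 to P5 and back down to P9: 2 + 2 = 4 links.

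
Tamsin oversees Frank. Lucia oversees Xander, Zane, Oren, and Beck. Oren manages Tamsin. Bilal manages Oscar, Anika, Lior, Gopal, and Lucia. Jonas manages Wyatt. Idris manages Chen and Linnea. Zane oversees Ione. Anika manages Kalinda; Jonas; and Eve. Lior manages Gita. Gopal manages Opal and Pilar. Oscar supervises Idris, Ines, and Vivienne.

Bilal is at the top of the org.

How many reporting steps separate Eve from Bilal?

2

Chain from Eve up to Bilal: Eve → Anika → Bilal. That is 2 steps up, so Eve is 2 levels below Bilal.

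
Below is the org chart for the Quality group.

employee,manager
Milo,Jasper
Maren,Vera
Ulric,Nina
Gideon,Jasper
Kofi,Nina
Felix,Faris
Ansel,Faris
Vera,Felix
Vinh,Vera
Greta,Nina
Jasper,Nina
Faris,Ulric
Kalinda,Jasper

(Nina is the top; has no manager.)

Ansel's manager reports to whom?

Ulric

Ansel reports to Faris, and Faris reports to Ulric. So Ansel's skip-level manager is Ulric.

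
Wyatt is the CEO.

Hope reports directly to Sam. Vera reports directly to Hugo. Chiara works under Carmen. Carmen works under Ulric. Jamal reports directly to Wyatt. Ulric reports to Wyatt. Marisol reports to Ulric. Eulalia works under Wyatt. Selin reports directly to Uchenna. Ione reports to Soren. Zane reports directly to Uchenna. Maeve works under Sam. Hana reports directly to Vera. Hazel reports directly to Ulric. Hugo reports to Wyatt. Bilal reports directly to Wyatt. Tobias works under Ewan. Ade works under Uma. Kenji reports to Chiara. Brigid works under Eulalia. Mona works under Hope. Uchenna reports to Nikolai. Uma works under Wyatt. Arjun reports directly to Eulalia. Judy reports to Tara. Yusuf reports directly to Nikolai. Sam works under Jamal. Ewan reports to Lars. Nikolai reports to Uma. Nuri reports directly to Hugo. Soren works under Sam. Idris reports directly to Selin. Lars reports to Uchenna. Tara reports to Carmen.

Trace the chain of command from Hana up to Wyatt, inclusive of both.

Hana reports to Vera. Vera reports to Hugo. Hugo reports to Wyatt. Wyatt is at the top.

Hana -> Vera -> Hugo -> Wyatt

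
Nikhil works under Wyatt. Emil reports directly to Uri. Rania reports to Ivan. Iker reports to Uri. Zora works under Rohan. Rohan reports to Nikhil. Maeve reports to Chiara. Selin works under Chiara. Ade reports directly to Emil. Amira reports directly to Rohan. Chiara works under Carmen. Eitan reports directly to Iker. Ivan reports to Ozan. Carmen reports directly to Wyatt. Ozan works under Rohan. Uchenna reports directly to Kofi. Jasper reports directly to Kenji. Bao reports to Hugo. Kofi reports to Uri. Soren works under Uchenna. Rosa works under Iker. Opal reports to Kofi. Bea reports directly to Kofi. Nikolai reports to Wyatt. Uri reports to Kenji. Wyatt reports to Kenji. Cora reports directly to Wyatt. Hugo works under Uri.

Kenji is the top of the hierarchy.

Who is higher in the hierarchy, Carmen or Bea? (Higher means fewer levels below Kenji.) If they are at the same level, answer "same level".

Carmen is 2 levels below Kenji; Bea is 3. Carmen is higher.

Carmen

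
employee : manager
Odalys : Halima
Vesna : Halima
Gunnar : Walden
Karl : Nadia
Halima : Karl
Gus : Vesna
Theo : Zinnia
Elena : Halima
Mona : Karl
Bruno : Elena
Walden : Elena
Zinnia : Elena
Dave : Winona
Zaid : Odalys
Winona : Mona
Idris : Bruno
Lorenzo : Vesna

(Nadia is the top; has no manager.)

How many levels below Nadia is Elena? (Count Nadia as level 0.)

3

Chain from Elena up to Nadia: Elena → Halima → Karl → Nadia. That is 3 steps up, so Elena is 3 levels below Nadia.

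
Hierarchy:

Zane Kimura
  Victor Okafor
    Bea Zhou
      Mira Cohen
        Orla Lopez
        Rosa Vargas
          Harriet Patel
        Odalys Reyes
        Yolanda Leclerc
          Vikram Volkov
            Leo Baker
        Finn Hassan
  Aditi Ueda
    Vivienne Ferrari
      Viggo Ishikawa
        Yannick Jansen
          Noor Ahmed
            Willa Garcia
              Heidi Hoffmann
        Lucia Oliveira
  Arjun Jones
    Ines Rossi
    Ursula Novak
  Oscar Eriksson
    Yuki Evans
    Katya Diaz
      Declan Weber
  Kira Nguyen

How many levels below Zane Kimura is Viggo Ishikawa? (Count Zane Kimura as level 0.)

Chain from Viggo Ishikawa up to Zane Kimura: Viggo Ishikawa → Vivienne Ferrari → Aditi Ueda → Zane Kimura. That is 3 steps up, so Viggo Ishikawa is 3 levels below Zane Kimura.

3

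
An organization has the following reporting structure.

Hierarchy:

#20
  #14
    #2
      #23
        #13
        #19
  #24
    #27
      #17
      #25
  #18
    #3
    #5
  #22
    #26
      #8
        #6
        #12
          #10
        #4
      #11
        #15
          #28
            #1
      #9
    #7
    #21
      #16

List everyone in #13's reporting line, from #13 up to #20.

#13 reports to #23. #23 reports to #2. #2 reports to #14. #14 reports to #20. #20 is at the top.

#13 -> #23 -> #2 -> #14 -> #20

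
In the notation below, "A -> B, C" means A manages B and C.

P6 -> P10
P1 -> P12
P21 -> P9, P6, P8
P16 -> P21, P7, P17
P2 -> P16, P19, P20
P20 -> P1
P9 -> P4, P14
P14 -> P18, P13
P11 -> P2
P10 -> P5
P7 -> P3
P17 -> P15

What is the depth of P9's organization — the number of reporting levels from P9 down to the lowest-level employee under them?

The longest chain under P9 runs P9 → P14 → P13, which is 2 levels below P9.

2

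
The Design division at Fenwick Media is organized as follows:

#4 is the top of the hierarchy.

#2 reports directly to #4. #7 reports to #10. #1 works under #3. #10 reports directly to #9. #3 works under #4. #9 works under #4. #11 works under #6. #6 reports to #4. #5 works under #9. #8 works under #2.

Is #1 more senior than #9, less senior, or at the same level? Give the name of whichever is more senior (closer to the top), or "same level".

#1 is 2 levels below #4; #9 is 1. #9 is higher.

#9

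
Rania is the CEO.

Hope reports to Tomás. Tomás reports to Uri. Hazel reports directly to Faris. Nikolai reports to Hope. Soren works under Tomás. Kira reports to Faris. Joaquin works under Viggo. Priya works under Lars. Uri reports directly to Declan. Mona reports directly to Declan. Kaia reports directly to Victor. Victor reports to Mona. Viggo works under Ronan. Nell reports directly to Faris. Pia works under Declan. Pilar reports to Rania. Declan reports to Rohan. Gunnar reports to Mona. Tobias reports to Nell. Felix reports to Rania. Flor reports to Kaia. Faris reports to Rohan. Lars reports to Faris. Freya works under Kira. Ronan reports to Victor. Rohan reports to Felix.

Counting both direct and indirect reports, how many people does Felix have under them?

Felix directly manages Rohan. Under Rohan: Faris, Hazel, Kira, Freya, Lars, Priya, Nell, Tobias, Declan, Pia, Mona, Gunnar, Victor, Kaia, Flor, Ronan, Viggo, Joaquin, Uri, Tomás, Soren, Hope, Nikolai (23). That's 24 in total.

24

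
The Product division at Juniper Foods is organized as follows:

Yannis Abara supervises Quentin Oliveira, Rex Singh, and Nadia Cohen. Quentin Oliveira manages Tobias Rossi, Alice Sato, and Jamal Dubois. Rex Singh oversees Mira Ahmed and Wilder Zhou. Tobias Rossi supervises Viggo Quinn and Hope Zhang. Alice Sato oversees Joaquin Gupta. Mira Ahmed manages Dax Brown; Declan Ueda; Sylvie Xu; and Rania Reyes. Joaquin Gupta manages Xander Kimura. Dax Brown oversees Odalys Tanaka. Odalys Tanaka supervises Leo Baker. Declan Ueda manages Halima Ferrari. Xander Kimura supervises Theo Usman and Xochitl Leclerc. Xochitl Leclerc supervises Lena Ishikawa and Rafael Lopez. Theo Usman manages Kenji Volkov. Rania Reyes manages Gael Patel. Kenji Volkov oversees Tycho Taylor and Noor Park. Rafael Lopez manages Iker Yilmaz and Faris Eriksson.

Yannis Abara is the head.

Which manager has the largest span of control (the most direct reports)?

Direct-report counts: Yannis Abara has 3; Rex Singh has 2; Mira Ahmed has 4; Rania Reyes has 1; Declan Ueda has 1; Dax Brown has 1; Odalys Tanaka has 1; Quentin Oliveira has 3; Alice Sato has 1; Joaquin Gupta has 1; Xander Kimura has 2; Theo Usman has 1; Kenji Volkov has 2; Xochitl Leclerc has 2; Rafael Lopez has 2; Tobias Rossi has 2. The largest is 4, held by Mira Ahmed.

Mira Ahmed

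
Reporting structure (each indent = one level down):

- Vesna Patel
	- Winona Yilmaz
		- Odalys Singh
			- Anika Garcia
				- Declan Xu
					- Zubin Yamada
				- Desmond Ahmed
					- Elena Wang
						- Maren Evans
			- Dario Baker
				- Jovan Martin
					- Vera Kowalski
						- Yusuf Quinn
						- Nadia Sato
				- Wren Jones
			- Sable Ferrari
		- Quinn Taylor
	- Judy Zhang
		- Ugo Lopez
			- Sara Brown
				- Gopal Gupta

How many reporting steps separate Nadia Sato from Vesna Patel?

Chain from Nadia Sato up to Vesna Patel: Nadia Sato → Vera Kowalski → Jovan Martin → Dario Baker → Odalys Singh → Winona Yilmaz → Vesna Patel. That is 6 steps up, so Nadia Sato is 6 levels below Vesna Patel.

6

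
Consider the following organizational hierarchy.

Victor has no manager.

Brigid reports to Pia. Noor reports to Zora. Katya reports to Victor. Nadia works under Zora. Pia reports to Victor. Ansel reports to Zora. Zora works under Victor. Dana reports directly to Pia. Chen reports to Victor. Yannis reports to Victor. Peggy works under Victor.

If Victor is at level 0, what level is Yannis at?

Chain from Yannis up to Victor: Yannis → Victor. That is 1 step up, so Yannis is 1 level below Victor.

1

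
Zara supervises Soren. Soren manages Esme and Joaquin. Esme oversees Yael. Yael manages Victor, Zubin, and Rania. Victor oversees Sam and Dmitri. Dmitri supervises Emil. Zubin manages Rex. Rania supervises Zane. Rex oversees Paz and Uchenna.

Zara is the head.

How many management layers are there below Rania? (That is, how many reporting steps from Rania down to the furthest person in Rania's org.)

1

The longest chain under Rania runs Rania → Zane, which is 1 level below Rania.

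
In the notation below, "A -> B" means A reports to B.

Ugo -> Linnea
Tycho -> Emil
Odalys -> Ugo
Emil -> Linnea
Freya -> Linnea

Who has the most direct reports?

Linnea

Direct-report counts: Linnea has 3; Emil has 1; Ugo has 1. The largest is 3, held by Linnea.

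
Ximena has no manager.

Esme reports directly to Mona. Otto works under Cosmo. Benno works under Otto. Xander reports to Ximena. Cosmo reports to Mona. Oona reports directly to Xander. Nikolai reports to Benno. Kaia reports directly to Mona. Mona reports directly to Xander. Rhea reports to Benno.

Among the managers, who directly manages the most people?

Direct-report counts: Ximena has 1; Xander has 2; Mona has 3; Cosmo has 1; Otto has 1; Benno has 2. The largest is 3, held by Mona.

Mona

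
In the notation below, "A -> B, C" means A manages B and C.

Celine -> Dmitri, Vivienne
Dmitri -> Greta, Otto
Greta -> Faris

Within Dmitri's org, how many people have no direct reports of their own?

2

The people in Dmitri's organization with no one reporting to them are Otto, Faris. That is 2.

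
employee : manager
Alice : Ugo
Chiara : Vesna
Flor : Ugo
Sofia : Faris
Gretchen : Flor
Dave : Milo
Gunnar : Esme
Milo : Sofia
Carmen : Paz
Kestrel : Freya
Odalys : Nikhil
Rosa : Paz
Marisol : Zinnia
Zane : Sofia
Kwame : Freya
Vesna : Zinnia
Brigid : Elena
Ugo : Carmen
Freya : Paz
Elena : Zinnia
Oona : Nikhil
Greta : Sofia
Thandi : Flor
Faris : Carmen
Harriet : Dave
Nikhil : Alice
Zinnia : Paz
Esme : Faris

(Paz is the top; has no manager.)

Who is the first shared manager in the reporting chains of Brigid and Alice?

Paz

Brigid's chain of managers is Elena, Zinnia, Paz. Alice's chain of managers is Ugo, Carmen, Paz. The first manager that appears in both chains is Paz.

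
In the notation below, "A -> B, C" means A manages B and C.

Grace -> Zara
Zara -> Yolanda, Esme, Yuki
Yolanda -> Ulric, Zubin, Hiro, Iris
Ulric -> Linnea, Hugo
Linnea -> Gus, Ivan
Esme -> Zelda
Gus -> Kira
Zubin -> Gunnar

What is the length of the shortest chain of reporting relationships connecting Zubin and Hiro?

Zubin is 1 level below Yolanda, and Hiro is 1 level below Yolanda (their lowest common manager). The shortest path runs up from Zubin to Yolanda and back down to Hiro: 1 + 1 = 2 links.

2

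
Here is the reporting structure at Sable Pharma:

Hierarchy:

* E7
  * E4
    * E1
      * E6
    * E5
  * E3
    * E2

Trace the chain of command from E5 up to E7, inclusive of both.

E5 -> E4 -> E7

E5 reports to E4. E4 reports to E7. E7 is at the top.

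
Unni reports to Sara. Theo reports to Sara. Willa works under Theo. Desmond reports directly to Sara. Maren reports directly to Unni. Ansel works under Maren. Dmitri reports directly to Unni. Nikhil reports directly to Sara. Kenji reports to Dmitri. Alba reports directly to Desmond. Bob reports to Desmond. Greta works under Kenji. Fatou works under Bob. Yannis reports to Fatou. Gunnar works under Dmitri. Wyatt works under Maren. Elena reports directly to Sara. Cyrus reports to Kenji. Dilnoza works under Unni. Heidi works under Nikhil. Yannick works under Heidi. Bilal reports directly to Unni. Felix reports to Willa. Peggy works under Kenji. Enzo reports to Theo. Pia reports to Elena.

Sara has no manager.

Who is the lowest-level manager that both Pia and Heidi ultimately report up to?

Sara

Pia's chain of managers is Elena, Sara. Heidi's chain of managers is Nikhil, Sara. The first manager that appears in both chains is Sara.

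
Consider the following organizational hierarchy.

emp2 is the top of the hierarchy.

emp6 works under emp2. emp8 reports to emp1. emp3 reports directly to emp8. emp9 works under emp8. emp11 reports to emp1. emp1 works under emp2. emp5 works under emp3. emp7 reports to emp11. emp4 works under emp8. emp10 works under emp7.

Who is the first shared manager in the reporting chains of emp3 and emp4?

emp3's chain of managers is emp8, emp1, emp2. emp4's chain of managers is emp8, emp1, emp2. The first manager that appears in both chains is emp8.

emp8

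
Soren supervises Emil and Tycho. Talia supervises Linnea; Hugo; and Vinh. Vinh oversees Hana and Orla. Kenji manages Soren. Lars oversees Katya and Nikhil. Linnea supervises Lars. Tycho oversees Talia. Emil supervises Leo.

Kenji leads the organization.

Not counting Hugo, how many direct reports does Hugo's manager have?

2

Hugo reports to Talia. Talia's other direct reports are Linnea, Vinh — 2 peers.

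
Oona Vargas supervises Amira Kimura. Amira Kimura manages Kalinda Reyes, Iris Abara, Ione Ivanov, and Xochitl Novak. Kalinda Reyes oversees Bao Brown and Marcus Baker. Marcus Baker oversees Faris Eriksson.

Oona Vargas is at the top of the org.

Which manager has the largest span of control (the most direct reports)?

Amira Kimura

Direct-report counts: Oona Vargas has 1; Amira Kimura has 4; Kalinda Reyes has 2; Marcus Baker has 1. The largest is 4, held by Amira Kimura.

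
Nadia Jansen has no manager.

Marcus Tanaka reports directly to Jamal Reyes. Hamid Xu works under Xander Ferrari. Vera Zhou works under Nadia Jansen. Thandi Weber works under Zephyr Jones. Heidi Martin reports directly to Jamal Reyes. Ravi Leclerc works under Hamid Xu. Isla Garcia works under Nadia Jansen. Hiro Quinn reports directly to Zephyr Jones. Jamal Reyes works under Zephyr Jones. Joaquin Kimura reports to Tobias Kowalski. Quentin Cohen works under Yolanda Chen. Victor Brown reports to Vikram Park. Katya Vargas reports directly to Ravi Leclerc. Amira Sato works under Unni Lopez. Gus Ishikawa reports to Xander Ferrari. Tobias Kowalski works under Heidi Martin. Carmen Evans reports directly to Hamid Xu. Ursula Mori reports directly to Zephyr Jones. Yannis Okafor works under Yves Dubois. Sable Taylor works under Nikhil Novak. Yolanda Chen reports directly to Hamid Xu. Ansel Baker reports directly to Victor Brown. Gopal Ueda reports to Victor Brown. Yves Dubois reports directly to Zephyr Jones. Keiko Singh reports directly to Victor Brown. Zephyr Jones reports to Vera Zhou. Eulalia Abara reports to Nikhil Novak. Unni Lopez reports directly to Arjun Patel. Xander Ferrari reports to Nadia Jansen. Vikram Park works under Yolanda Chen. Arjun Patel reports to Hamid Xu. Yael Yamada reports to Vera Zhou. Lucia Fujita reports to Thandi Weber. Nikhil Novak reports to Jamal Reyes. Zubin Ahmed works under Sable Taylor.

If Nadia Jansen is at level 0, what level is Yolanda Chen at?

3

Chain from Yolanda Chen up to Nadia Jansen: Yolanda Chen → Hamid Xu → Xander Ferrari → Nadia Jansen. That is 3 steps up, so Yolanda Chen is 3 levels below Nadia Jansen.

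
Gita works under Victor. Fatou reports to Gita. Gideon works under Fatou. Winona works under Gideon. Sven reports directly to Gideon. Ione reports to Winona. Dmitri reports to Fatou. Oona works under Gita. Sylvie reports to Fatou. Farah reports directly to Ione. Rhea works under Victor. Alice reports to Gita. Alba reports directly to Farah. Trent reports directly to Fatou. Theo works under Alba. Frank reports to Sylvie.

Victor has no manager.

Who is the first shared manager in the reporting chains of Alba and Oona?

Alba's chain of managers is Farah, Ione, Winona, Gideon, Fatou, Gita, Victor. Oona's chain of managers is Gita, Victor. The first manager that appears in both chains is Gita.

Gita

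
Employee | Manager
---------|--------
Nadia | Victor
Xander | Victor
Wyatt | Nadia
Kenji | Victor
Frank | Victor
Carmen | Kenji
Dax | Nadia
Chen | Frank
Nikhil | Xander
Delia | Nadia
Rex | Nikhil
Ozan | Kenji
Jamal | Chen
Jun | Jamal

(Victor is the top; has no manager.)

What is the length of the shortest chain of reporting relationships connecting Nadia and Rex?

Nadia is 1 level below Victor, and Rex is 3 levels below Victor (their lowest common manager). The shortest path runs up from Nadia to Victor and back down to Rex: 1 + 3 = 4 links.

4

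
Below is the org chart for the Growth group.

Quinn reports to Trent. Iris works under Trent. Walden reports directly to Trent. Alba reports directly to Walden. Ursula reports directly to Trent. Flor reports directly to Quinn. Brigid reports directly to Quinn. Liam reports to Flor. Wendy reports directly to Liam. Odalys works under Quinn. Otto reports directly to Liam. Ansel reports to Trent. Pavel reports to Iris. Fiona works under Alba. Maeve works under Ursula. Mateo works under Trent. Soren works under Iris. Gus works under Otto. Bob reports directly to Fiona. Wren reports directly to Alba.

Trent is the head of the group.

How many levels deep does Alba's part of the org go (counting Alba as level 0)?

The longest chain under Alba runs Alba → Fiona → Bob, which is 2 levels below Alba.

2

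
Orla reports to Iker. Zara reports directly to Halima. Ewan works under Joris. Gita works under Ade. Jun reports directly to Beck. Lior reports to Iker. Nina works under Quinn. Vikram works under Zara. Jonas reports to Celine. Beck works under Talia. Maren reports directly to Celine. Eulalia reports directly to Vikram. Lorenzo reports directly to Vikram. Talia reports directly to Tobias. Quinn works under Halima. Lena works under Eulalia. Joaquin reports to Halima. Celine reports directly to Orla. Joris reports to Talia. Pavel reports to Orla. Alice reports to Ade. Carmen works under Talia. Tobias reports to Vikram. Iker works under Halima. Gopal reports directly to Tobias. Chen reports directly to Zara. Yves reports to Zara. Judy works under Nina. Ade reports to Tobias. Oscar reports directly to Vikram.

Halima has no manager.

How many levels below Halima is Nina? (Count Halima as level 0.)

Chain from Nina up to Halima: Nina → Quinn → Halima. That is 2 steps up, so Nina is 2 levels below Halima.

2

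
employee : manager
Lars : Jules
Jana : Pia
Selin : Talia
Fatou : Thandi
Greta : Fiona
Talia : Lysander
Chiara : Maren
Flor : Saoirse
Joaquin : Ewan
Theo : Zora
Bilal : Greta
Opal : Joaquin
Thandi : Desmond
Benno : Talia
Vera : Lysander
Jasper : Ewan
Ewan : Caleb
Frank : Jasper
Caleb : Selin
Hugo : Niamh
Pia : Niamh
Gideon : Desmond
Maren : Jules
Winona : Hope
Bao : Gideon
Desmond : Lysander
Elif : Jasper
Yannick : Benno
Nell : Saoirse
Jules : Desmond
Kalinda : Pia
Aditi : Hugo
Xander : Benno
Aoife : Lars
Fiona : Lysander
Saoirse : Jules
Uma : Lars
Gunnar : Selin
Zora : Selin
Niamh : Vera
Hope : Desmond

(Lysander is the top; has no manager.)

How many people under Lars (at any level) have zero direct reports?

The people in Lars's organization with no one reporting to them are Uma, Aoife. That is 2.

2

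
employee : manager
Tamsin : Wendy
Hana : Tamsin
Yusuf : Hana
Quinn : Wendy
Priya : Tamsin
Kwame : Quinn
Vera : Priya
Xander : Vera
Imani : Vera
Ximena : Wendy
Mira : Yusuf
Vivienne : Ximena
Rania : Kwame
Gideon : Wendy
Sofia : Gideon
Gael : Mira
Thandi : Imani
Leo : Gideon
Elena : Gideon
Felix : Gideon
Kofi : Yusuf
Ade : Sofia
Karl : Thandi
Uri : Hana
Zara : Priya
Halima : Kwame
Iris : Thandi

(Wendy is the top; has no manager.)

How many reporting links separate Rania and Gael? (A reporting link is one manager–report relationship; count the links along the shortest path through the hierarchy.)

Rania is 3 levels below Wendy, and Gael is 5 levels below Wendy (their lowest common manager). The shortest path runs up from Rania to Wendy and back down to Gael: 3 + 5 = 8 links.

8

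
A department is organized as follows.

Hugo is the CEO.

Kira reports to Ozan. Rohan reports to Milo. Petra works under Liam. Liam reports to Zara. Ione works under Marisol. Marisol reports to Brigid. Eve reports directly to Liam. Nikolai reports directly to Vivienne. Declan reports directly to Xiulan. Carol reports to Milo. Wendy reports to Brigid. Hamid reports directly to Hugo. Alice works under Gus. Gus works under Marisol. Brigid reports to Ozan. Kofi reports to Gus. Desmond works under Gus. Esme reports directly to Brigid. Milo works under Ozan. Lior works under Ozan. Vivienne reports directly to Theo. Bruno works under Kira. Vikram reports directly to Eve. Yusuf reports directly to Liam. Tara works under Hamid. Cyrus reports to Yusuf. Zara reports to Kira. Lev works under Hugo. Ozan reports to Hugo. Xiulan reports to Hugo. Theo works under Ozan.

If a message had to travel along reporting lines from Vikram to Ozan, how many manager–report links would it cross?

5

Vikram is in Ozan's organization: the chain from Vikram up to Ozan is Vikram → Eve → Liam → Zara → Kira → Ozan, which is 5 links.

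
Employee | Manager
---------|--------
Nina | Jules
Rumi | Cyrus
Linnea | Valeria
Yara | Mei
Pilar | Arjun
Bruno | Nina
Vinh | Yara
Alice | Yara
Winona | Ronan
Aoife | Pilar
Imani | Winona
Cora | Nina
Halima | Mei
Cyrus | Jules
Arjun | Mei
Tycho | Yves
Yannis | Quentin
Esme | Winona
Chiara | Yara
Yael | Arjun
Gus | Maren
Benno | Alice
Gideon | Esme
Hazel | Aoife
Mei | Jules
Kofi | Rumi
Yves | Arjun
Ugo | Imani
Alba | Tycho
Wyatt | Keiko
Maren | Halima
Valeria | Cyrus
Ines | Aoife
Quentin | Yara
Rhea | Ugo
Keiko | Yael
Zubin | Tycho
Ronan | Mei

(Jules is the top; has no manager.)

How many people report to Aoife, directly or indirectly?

Aoife directly manages Ines, Hazel. Ines has no reports. Hazel has no reports. So Aoife's organization is 2 direct reports plus everyone under them: 1 + 1 = 2.

2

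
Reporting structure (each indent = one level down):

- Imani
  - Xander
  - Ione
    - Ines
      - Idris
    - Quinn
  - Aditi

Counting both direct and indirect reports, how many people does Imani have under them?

6

Imani directly manages Xander, Ione, Aditi. Xander has no reports. Under Ione: Quinn, Ines, Idris (3). Aditi has no reports. So Imani's organization is 3 direct reports plus everyone under them: 1 + 4 + 1 = 6.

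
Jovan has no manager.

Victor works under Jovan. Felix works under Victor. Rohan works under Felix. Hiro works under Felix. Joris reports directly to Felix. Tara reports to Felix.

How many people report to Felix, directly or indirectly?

Felix directly manages Rohan, Hiro, Joris, Tara. Rohan has no reports. Hiro has no reports. Joris has no reports. Tara has no reports. So Felix's organization is 4 direct reports plus everyone under them: 1 + 1 + 1 + 1 = 4.

4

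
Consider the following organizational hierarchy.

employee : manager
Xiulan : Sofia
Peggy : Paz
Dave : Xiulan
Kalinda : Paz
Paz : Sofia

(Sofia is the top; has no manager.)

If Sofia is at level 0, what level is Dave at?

Chain from Dave up to Sofia: Dave → Xiulan → Sofia. That is 2 steps up, so Dave is 2 levels below Sofia.

2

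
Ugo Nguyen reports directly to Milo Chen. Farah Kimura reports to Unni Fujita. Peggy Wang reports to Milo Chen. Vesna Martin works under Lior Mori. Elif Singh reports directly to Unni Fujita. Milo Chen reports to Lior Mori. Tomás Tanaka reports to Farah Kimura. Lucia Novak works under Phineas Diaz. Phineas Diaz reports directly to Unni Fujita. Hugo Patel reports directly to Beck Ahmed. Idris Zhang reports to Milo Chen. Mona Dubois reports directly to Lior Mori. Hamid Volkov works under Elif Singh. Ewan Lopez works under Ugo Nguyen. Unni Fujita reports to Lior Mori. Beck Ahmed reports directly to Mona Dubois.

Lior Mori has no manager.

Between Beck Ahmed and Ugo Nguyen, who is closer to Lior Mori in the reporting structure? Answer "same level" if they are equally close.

same level

Both Beck Ahmed and Ugo Nguyen are 2 levels below Lior Mori.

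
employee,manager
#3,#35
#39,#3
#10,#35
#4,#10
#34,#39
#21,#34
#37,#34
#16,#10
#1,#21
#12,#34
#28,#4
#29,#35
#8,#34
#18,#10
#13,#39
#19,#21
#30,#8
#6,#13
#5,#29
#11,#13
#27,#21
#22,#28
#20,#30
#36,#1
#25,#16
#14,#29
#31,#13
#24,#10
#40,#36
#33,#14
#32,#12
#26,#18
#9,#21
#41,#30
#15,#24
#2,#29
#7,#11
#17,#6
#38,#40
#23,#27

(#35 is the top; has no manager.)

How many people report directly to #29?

#29 directly manages #5, #14, #2. That is 3 direct reports.

3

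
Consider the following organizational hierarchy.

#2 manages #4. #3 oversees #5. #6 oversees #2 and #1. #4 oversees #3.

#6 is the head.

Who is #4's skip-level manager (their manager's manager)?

#6

#4 reports to #2, and #2 reports to #6. So #4's skip-level manager is #6.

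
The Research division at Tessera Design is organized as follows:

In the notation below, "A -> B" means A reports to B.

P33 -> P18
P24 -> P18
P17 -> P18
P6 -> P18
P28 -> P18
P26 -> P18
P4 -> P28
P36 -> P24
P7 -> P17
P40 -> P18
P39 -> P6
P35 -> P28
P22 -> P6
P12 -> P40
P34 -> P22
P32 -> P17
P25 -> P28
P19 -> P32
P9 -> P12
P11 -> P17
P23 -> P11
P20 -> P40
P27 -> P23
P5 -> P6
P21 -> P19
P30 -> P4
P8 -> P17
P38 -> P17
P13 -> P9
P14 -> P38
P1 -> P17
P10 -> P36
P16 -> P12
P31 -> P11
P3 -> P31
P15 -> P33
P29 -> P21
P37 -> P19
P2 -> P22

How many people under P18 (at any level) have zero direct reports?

21

The people in P18's organization with no one reporting to them are P20, P16, P13, P26, P25, P35, P30, P5, P2, P34, P39, P1, P14, P8, P3, P27, P37, P29, P7, P10, P15. That is 21.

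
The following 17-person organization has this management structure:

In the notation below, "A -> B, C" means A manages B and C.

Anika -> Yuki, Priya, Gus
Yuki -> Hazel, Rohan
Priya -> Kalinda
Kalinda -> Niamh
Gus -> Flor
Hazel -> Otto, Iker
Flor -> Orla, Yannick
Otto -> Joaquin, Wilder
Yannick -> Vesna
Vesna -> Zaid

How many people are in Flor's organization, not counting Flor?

Flor directly manages Orla, Yannick. Orla has no reports. Under Yannick: Vesna, Zaid (2). So Flor's organization is 2 direct reports plus everyone under them: 1 + 3 = 4.

4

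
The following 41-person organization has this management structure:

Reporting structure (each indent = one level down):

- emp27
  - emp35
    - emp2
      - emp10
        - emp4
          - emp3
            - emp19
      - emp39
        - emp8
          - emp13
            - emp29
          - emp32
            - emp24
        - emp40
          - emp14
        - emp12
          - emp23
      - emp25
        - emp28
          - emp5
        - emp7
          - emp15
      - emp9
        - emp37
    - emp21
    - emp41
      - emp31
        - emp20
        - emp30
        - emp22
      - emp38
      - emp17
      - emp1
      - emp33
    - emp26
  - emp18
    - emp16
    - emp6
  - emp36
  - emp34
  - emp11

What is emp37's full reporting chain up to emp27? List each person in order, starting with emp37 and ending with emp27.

emp37 reports to emp9. emp9 reports to emp2. emp2 reports to emp35. emp35 reports to emp27. emp27 is at the top.

emp37 -> emp9 -> emp2 -> emp35 -> emp27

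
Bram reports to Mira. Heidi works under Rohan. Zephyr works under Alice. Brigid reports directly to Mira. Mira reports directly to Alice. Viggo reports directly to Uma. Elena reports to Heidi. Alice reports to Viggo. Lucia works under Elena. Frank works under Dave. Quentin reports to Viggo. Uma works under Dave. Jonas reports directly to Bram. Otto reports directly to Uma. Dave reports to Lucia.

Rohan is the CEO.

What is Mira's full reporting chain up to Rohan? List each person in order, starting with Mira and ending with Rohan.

Mira reports to Alice. Alice reports to Viggo. Viggo reports to Uma. Uma reports to Dave. Dave reports to Lucia. Lucia reports to Elena. Elena reports to Heidi. Heidi reports to Rohan. Rohan is at the top.

Mira -> Alice -> Viggo -> Uma -> Dave -> Lucia -> Elena -> Heidi -> Rohan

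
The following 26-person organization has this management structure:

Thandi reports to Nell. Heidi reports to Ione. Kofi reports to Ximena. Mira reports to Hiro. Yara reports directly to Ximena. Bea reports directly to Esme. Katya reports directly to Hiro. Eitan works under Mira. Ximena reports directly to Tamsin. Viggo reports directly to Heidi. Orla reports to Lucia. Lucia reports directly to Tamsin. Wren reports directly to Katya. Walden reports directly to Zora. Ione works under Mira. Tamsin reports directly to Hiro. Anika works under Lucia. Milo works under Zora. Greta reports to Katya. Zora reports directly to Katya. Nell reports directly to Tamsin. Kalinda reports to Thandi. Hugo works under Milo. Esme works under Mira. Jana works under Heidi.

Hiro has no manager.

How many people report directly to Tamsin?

3

Tamsin directly manages Nell, Ximena, Lucia. That is 3 direct reports.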